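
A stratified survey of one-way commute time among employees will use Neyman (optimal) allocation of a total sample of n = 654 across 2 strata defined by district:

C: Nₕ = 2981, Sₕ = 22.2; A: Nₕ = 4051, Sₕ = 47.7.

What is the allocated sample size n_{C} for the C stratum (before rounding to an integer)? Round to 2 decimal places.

166.84

Neyman allocation: nₕ = n·NₕSₕ / Σⱼ NⱼSⱼ.
Σ NⱼSⱼ = 2981·22.2 + 4051·47.7 = 259410.9.
n_{C} = 654·2981·22.2 / 259410.9 = 166.84.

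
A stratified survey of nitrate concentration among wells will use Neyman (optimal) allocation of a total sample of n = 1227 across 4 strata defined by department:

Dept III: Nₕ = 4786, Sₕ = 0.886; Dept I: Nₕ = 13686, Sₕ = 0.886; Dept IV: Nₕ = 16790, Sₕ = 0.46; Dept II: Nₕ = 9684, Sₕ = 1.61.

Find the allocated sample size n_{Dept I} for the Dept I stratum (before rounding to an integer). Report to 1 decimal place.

Neyman allocation: nₕ = n·NₕSₕ / Σⱼ NⱼSⱼ.
Σ NⱼSⱼ = 4786·0.886 + 13686·0.886 + 16790·0.46 + 9684·1.61 = 39680.832.
n_{Dept I} = 1227·13686·0.886 / 39680.832 = 375.0.

375.0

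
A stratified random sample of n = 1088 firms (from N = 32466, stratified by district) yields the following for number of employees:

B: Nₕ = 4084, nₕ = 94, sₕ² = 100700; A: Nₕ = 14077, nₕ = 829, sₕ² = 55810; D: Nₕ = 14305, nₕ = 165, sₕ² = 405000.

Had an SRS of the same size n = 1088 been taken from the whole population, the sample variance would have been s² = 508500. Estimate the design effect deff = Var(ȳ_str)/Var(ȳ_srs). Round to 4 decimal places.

1.1058

Var(ȳ_str) = Σ Wₕ²(1−fₕ)sₕ²/nₕ with Wₕ = Nₕ/32466:
  B: (4084/32466)²·(1−94/4084)·100700/94 = 16.561615
  A: (14077/32466)²·(1−829/14077)·55810/829 = 11.911333
  D: (14305/32466)²·(1−165/14305)·405000/165 = 471.0324
  → Var(ȳ_str) = 499.50535.
Var(ȳ_srs) = (1 − 1088/32466)·508500/1088 = 451.70878.
deff = 499.50535 / 451.70878 = 1.1058.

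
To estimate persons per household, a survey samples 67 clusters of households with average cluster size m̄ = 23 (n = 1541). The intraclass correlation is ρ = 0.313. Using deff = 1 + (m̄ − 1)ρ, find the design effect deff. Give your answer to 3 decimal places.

7.886

deff = 1 + (23 − 1)·0.313 = 1 + 6.886 = 7.886.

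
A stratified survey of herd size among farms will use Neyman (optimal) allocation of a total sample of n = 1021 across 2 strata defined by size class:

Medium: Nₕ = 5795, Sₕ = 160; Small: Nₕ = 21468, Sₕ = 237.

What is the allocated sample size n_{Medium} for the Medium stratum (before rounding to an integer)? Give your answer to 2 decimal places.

157.38

Neyman allocation: nₕ = n·NₕSₕ / Σⱼ NⱼSⱼ.
Σ NⱼSⱼ = 5795·160 + 21468·237 = 6.015116 × 10^6.
n_{Medium} = 1021·5795·160 / (6.015116 × 10^6) = 157.38.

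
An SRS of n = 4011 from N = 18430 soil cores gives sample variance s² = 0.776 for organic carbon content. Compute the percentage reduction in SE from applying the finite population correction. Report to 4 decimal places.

11.5486

f = n/N = 4011/18430 = 0.21763429.
SE_no-fpc = √(s²/n) = 0.013909276; SE_fpc = √((1−f)s²/n) = 0.012302955.
Ratio = √(1−f) = 0.88451439. Reduction = 100·(1 − 0.88451439) = 11.5486%.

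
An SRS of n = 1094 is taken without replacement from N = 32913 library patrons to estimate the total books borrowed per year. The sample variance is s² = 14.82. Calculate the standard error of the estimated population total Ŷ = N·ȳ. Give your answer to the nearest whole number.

3767

Var(Ŷ) = N²·Var(ȳ) = N²·(1 − n/N)·s²/n.
f = 1094/32913 = 0.03323915; Var(ȳ) = 0.96676085·14.82/1094 = 0.01309634.
Var(Ŷ) = 32913² · 0.01309634 = 1.4186814 × 10^7.
SE(Ŷ) = √(1.4186814 × 10^7) = 3767.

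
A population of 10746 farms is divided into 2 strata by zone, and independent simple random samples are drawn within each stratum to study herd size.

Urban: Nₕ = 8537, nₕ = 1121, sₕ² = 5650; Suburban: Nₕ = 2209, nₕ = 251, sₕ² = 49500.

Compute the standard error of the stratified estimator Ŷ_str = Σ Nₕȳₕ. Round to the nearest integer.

34236

Var(Ŷ_str) = Σₕ Nₕ²(1 − fₕ)sₕ²/nₕ.
Urban: 8537²·(1 − 1121/8537)·5650/1121 = 3.1909341 × 10^8.
Suburban: 2209²·(1 − 251/2209)·49500/251 = 8.5298203 × 10^8.
Sum = 1.1720754 × 10^9.
SE = √(1.1720754 × 10^9) = 34236.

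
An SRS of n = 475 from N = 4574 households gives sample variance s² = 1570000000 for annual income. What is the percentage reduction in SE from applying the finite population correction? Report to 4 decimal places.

5.3347

f = n/N = 475/4574 = 0.10384784.
SE_no-fpc = √(s²/n) = 1818.0383; SE_fpc = √((1−f)s²/n) = 1721.0516.
Ratio = √(1−f) = 0.94665314. Reduction = 100·(1 − 0.94665314) = 5.3347%.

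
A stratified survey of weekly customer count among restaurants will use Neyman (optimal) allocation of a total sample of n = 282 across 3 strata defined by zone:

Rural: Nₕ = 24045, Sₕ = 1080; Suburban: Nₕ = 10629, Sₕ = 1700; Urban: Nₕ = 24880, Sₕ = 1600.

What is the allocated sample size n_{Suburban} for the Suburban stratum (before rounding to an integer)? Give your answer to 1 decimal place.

Neyman allocation: nₕ = n·NₕSₕ / Σⱼ NⱼSⱼ.
Σ NⱼSⱼ = 24045·1080 + 10629·1700 + 24880·1600 = 8.38459 × 10^7.
n_{Suburban} = 282·10629·1700 / (8.38459 × 10^7) = 60.8.

60.8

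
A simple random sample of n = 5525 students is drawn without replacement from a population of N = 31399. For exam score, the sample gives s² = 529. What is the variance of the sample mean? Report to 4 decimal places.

Under SRS without replacement, Var(ȳ) = (1 − f)·s²/n with f = n/N = 5525/31399 = 0.17596102.
Var(ȳ) = (1 − 0.17596102)·529/5525 = 0.82403898·0.095746606 = 0.078898936.

0.0789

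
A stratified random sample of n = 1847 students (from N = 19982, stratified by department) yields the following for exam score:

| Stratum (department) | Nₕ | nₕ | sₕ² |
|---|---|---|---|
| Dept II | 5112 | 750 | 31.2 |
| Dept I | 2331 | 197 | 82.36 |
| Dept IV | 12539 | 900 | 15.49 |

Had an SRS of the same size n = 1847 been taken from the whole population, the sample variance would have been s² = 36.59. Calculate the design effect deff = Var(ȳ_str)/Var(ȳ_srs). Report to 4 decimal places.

Var(ȳ_str) = Σ Wₕ²(1−fₕ)sₕ²/nₕ with Wₕ = Nₕ/19982:
  Dept II: (5112/19982)²·(1−750/5112)·31.2/750 = 0.0023232285
  Dept I: (2331/19982)²·(1−197/2331)·82.36/197 = 0.0052084547
  Dept IV: (12539/19982)²·(1−900/12539)·15.49/900 = 0.0062908535
  → Var(ȳ_str) = 0.013822537.
Var(ȳ_srs) = (1 − 1847/19982)·36.59/1847 = 0.017979355.
deff = 0.013822537 / 0.017979355 = 0.7688.

0.7688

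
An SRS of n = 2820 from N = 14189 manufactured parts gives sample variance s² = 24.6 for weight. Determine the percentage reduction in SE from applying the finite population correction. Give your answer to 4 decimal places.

f = n/N = 2820/14189 = 0.19874551.
SE_no-fpc = √(s²/n) = 0.093399166; SE_fpc = √((1−f)s²/n) = 0.083604227.
Ratio = √(1−f) = 0.89512820. Reduction = 100·(1 − 0.89512820) = 10.4872%.

10.4872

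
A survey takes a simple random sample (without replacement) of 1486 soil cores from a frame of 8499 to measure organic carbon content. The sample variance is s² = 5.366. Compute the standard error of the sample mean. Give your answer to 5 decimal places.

0.05459

Under SRS without replacement, Var(ȳ) = (1 − f)·s²/n with f = n/N = 1486/8499 = 0.17484410.
Var(ȳ) = (1 − 0.17484410)·5.366/1486 = 0.82515590·0.0036110363 = 0.0029796679.
SE(ȳ) = √(0.0029796679) = 0.05459.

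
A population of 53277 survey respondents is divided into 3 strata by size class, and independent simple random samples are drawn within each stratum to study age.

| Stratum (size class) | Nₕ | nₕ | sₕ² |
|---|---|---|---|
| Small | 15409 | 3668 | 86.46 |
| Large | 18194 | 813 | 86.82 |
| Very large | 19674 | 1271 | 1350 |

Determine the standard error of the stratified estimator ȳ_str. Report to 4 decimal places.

Var(ȳ_str) = Σₕ Wₕ²(1 − fₕ)sₕ²/nₕ with Wₕ = Nₕ/N, N = 53277.
Small: Wₕ = 0.28922424; term = 0.28922424²·(1 − 0.23804270)·86.46/3668 = 0.0015024012.
Large: Wₕ = 0.34149821; term = 0.34149821²·(1 − 0.04468506)·86.82/813 = 0.011897416.
Very large: Wₕ = 0.36927755; term = 0.36927755²·(1 − 0.06460303)·1350/1271 = 0.13548462.
Sum = 0.14888444.
SE = √(0.14888444) = 0.3859.

0.3859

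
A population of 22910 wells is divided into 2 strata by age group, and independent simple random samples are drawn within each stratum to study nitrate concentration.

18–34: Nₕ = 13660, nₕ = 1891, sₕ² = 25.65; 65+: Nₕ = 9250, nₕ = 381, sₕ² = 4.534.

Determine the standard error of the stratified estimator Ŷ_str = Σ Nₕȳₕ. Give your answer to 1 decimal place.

Var(Ŷ_str) = Σₕ Nₕ²(1 − fₕ)sₕ²/nₕ.
18–34: 13660²·(1 − 1891/13660)·25.65/1891 = 2.1806507 × 10^6.
65+: 9250²·(1 − 381/9250)·4.534/381 = 976276.71.
Sum = 3.1569274 × 10^6.
SE = √(3.1569274 × 10^6) = 1776.8.

1776.8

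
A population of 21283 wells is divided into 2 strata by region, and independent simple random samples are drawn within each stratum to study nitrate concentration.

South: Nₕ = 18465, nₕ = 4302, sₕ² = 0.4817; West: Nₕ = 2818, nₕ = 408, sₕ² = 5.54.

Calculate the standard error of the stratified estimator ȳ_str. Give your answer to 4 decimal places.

0.0164

Var(ȳ_str) = Σₕ Wₕ²(1 − fₕ)sₕ²/nₕ with Wₕ = Nₕ/N, N = 21283.
South: Wₕ = 0.86759385; term = 0.86759385²·(1 − 0.23298132)·0.4817/4302 = 6.4646515 × 10^-5.
West: Wₕ = 0.13240615; term = 0.13240615²·(1 − 0.14478353)·5.54/408 = 2.035832 × 10^-4.
Sum = 2.6822972 × 10^-4.
SE = √(2.6822972 × 10^-4) = 0.0164.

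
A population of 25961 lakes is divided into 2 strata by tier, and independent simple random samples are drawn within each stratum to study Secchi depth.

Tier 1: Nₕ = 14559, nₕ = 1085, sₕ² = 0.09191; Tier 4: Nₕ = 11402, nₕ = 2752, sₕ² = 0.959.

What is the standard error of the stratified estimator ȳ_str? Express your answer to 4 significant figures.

0.008698

Var(ȳ_str) = Σₕ Wₕ²(1 − fₕ)sₕ²/nₕ with Wₕ = Nₕ/N, N = 25961.
Tier 1: Wₕ = 0.56080274; term = 0.56080274²·(1 − 0.07452435)·0.09191/1085 = 2.4655754 × 10^-5.
Tier 4: Wₕ = 0.43919726; term = 0.43919726²·(1 − 0.24136116)·0.959/2752 = 5.0994635 × 10^-5.
Sum = 7.5650389 × 10^-5.
SE = √(7.5650389 × 10^-5) = 0.008698.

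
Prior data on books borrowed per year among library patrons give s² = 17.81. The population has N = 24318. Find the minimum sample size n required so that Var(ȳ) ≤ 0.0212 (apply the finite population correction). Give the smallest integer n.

Without fpc, n₀ = s²/D = 17.81/0.0212 = 840.0943.
With fpc, (1 − n/N)·s²/n ≤ D requires n ≥ n₀/(1 + n₀/N) = 840.0943/(1 + 840.0943/24318) = 812.0414.
Rounding up, n = 813.

813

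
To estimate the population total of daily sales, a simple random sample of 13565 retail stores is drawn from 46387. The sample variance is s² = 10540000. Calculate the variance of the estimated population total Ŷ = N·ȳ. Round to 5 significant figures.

Var(Ŷ) = N²·Var(ȳ) = N²·(1 − n/N)·s²/n.
f = 13565/46387 = 0.29243107; Var(ȳ) = 0.70756893·10540000/13565 = 549.7808.
Var(Ŷ) = 46387² · 549.7808 = 1.1829929 × 10^12.

1.1830 × 10^12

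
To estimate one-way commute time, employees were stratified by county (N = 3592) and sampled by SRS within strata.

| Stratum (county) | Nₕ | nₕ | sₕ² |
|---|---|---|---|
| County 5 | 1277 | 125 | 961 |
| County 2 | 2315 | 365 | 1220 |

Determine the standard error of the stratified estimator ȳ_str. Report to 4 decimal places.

Var(ȳ_str) = Σₕ Wₕ²(1 − fₕ)sₕ²/nₕ with Wₕ = Nₕ/N, N = 3592.
County 5: Wₕ = 0.35551225; term = 0.35551225²·(1 − 0.09788567)·961/125 = 0.87656494.
County 2: Wₕ = 0.64448775; term = 0.64448775²·(1 − 0.15766739)·1220/365 = 1.1694453.
Sum = 2.0460102.
SE = √(2.0460102) = 1.4304.

1.4304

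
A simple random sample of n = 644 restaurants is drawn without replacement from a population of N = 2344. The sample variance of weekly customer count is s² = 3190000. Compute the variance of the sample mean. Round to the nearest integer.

3592

Under SRS without replacement, Var(ȳ) = (1 − f)·s²/n with f = n/N = 644/2344 = 0.27474403.
Var(ȳ) = (1 − 0.27474403)·3190000/644 = 0.72525597·4953.4161 = 3592.4946.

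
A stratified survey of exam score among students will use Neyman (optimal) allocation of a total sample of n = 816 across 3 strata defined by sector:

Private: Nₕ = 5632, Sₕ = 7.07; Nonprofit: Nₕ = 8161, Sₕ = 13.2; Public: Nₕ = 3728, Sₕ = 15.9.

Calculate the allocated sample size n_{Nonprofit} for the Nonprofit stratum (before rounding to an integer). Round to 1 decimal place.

Neyman allocation: nₕ = n·NₕSₕ / Σⱼ NⱼSⱼ.
Σ NⱼSⱼ = 5632·7.07 + 8161·13.2 + 3728·15.9 = 206818.64.
n_{Nonprofit} = 816·8161·13.2 / 206818.64 = 425.0.

425.0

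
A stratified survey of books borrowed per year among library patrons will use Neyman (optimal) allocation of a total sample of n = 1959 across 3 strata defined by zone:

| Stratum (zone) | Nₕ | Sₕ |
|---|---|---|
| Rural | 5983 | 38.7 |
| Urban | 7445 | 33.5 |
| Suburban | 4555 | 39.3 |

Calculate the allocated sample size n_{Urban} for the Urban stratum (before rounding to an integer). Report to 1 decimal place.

Neyman allocation: nₕ = n·NₕSₕ / Σⱼ NⱼSⱼ.
Σ NⱼSⱼ = 5983·38.7 + 7445·33.5 + 4555·39.3 = 659961.1.
n_{Urban} = 1959·7445·33.5 / 659961.1 = 740.3.

740.3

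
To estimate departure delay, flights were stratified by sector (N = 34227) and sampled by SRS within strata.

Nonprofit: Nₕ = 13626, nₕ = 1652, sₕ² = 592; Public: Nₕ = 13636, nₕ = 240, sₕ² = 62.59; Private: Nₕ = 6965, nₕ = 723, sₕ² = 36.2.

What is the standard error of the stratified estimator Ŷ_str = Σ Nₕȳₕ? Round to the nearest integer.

10406

Var(Ŷ_str) = Σₕ Nₕ²(1 − fₕ)sₕ²/nₕ.
Nonprofit: 13626²·(1 − 1652/13626)·592/1652 = 5.8468143 × 10^7.
Public: 13636²·(1 − 240/13636)·62.59/240 = 4.7638255 × 10^7.
Private: 6965²·(1 − 723/6965)·36.2/723 = 2.1767831 × 10^6.
Sum = 1.0828318 × 10^8.
SE = √(1.0828318 × 10^8) = 10406.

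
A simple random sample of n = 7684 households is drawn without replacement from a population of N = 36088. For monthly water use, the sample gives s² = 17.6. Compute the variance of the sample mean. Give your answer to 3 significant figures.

Under SRS without replacement, Var(ȳ) = (1 − f)·s²/n with f = n/N = 7684/36088 = 0.21292396.
Var(ȳ) = (1 − 0.21292396)·17.6/7684 = 0.78707604·0.0022904737 = 0.001802777.

0.00180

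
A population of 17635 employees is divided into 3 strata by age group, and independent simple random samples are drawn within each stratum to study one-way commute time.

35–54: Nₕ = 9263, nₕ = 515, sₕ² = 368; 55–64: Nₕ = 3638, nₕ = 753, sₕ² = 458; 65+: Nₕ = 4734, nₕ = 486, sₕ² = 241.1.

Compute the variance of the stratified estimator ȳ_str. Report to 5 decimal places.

Var(ȳ_str) = Σₕ Wₕ²(1 − fₕ)sₕ²/nₕ with Wₕ = Nₕ/N, N = 17635.
35–54: Wₕ = 0.52526226; term = 0.52526226²·(1 − 0.05559754)·368/515 = 0.18618732.
55–64: Wₕ = 0.20629430; term = 0.20629430²·(1 − 0.20698186)·458/753 = 0.020527123.
65+: Wₕ = 0.26844344; term = 0.26844344²·(1 − 0.10266160)·241.1/486 = 0.032079144.
Sum = 0.23879359.

0.23879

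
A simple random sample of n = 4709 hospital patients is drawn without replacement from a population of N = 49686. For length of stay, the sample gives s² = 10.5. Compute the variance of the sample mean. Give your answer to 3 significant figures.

Under SRS without replacement, Var(ȳ) = (1 − f)·s²/n with f = n/N = 4709/49686 = 0.09477519.
Var(ȳ) = (1 − 0.09477519)·10.5/4709 = 0.90522481·0.0022297728 = 0.0020184456.

0.00202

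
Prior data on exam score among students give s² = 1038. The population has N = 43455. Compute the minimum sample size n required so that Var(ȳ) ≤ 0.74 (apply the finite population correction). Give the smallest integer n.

Without fpc, n₀ = s²/D = 1038/0.74 = 1402.7027.
With fpc, (1 − n/N)·s²/n ≤ D requires n ≥ n₀/(1 + n₀/N) = 1402.7027/(1 + 1402.7027/43455) = 1358.8401.
Rounding up, n = 1359.

1359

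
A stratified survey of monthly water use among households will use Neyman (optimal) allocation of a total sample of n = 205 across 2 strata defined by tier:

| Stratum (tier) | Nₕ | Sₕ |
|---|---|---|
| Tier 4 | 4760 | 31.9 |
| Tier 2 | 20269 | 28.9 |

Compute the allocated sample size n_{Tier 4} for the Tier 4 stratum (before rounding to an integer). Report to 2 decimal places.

Neyman allocation: nₕ = n·NₕSₕ / Σⱼ NⱼSⱼ.
Σ NⱼSⱼ = 4760·31.9 + 20269·28.9 = 737618.1.
n_{Tier 4} = 205·4760·31.9 / 737618.1 = 42.20.

42.20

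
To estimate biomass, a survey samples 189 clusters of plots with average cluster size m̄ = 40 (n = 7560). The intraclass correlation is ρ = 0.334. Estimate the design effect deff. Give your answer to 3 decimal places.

14.026

deff = 1 + (40 − 1)·0.334 = 1 + 13.026 = 14.026.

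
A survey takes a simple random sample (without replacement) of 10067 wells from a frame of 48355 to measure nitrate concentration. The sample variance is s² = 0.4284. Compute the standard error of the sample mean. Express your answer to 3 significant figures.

Under SRS without replacement, Var(ȳ) = (1 − f)·s²/n with f = n/N = 10067/48355 = 0.20818943.
Var(ȳ) = (1 − 0.20818943)·0.4284/10067 = 0.79181057·4.2554882 × 10^-5 = 3.3695406 × 10^-5.
SE(ȳ) = √(3.3695406 × 10^-5) = 0.00580.

0.00580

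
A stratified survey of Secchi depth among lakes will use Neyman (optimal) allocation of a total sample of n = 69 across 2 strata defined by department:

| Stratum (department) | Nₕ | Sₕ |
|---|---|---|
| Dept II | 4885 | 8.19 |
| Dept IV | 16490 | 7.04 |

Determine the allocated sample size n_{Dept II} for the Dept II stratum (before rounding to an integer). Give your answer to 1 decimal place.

17.7

Neyman allocation: nₕ = n·NₕSₕ / Σⱼ NⱼSⱼ.
Σ NⱼSⱼ = 4885·8.19 + 16490·7.04 = 156097.75.
n_{Dept II} = 69·4885·8.19 / 156097.75 = 17.7.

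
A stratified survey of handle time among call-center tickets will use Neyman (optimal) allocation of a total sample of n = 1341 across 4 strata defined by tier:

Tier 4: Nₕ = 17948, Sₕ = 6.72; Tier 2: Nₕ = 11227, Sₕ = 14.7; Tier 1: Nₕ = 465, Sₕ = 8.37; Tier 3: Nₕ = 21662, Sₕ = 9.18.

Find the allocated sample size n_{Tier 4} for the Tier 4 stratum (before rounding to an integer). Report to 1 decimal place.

331.2

Neyman allocation: nₕ = n·NₕSₕ / Σⱼ NⱼSⱼ.
Σ NⱼSⱼ = 17948·6.72 + 11227·14.7 + 465·8.37 + 21662·9.18 = 488396.67.
n_{Tier 4} = 1341·17948·6.72 / 488396.67 = 331.2.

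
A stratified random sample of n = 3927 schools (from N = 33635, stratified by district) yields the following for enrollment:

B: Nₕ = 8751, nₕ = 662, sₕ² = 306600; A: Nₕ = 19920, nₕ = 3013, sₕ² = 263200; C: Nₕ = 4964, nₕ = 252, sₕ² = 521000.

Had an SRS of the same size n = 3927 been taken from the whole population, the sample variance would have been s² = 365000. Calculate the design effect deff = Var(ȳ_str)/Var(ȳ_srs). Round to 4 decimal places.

1.1905

Var(ȳ_str) = Σ Wₕ²(1−fₕ)sₕ²/nₕ with Wₕ = Nₕ/33635:
  B: (8751/33635)²·(1−662/8751)·306600/662 = 28.979028
  A: (19920/33635)²·(1−3013/19920)·263200/3013 = 26.005175
  C: (4964/33635)²·(1−252/4964)·521000/252 = 42.745596
  → Var(ȳ_str) = 97.729799.
Var(ȳ_srs) = (1 − 3927/33635)·365000/3927 = 82.094478.
deff = 97.729799 / 82.094478 = 1.1905.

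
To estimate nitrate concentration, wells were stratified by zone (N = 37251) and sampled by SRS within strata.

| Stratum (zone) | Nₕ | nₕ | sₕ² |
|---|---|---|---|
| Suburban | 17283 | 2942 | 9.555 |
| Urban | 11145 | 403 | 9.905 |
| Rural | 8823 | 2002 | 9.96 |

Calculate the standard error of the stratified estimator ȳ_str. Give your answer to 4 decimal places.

0.0540

Var(ȳ_str) = Σₕ Wₕ²(1 − fₕ)sₕ²/nₕ with Wₕ = Nₕ/N, N = 37251.
Suburban: Wₕ = 0.46396070; term = 0.46396070²·(1 − 0.17022508)·9.555/2942 = 5.8011049 × 10^-4.
Urban: Wₕ = 0.29918660; term = 0.29918660²·(1 − 0.03615971)·9.905/403 = 0.0021205025.
Rural: Wₕ = 0.23685270; term = 0.23685270²·(1 − 0.22690695)·9.96/2002 = 2.1576635 × 10^-4.
Sum = 0.0029163793.
SE = √(0.0029163793) = 0.0540.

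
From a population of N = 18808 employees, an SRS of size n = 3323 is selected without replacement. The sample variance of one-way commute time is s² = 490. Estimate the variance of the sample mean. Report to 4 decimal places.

Under SRS without replacement, Var(ȳ) = (1 − f)·s²/n with f = n/N = 3323/18808 = 0.17668014.
Var(ȳ) = (1 − 0.17668014)·490/3323 = 0.82331986·0.14745712 = 0.12140437.

0.1214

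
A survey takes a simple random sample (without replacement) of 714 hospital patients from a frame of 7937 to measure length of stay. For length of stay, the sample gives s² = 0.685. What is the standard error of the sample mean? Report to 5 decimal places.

0.02955

Under SRS without replacement, Var(ȳ) = (1 − f)·s²/n with f = n/N = 714/7937 = 0.08995842.
Var(ȳ) = (1 − 0.08995842)·0.685/714 = 0.91004158·9.5938375 × 10^-4 = 8.730791 × 10^-4.
SE(ȳ) = √(8.730791 × 10^-4) = 0.02955.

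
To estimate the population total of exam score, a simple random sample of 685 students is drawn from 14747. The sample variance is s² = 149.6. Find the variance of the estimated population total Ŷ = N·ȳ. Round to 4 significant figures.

Var(Ŷ) = N²·Var(ȳ) = N²·(1 − n/N)·s²/n.
f = 685/14747 = 0.04645013; Var(ȳ) = 0.95354987·149.6/685 = 0.20824972.
Var(Ŷ) = 14747² · 0.20824972 = 4.5288901 × 10^7.

4.529 × 10^7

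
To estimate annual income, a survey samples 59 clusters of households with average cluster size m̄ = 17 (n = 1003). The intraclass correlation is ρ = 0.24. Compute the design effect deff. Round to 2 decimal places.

4.84

deff = 1 + (17 − 1)·0.24 = 1 + 3.84 = 4.84.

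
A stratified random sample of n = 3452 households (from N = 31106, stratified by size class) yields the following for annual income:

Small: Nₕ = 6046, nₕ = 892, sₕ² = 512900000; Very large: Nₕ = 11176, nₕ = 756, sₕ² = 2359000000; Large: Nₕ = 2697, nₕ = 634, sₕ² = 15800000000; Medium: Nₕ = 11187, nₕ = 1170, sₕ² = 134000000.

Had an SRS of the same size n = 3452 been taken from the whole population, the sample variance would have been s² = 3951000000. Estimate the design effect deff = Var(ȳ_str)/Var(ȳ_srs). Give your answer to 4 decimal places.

Var(ȳ_str) = Σ Wₕ²(1−fₕ)sₕ²/nₕ with Wₕ = Nₕ/31106:
  Small: (6046/31106)²·(1−892/6046)·512900000/892 = 18517.914
  Very large: (11176/31106)²·(1−756/11176)·2359000000/756 = 375553.59
  Large: (2697/31106)²·(1−634/2697)·15800000000/634 = 143304.45
  Medium: (11187/31106)²·(1−1170/11187)·134000000/1170 = 13264.226
  → Var(ȳ_str) = 550640.18.
Var(ȳ_srs) = (1 − 3452/31106)·3951000000/3452 = 1.0175366 × 10^6.
deff = 550640.18 / (1.0175366 × 10^6) = 0.5412.

0.5412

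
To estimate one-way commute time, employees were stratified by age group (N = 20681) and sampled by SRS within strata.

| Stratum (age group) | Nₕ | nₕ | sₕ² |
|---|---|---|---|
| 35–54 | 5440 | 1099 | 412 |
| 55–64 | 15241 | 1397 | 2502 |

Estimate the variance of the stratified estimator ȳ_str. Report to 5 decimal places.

Var(ȳ_str) = Σₕ Wₕ²(1 − fₕ)sₕ²/nₕ with Wₕ = Nₕ/N, N = 20681.
35–54: Wₕ = 0.26304337; term = 0.26304337²·(1 − 0.20202206)·412/1099 = 0.020698799.
55–64: Wₕ = 0.73695663; term = 0.73695663²·(1 − 0.09166065)·2502/1397 = 0.88353322.
Sum = 0.90423202.

0.90423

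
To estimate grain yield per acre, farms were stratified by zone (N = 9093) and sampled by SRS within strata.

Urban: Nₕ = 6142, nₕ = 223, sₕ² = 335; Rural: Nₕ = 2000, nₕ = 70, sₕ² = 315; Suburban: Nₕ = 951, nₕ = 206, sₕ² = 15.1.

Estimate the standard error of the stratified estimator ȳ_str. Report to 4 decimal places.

Var(ȳ_str) = Σₕ Wₕ²(1 − fₕ)sₕ²/nₕ with Wₕ = Nₕ/N, N = 9093.
Urban: Wₕ = 0.67546464; term = 0.67546464²·(1 − 0.03630739)·335/223 = 0.66051657.
Rural: Wₕ = 0.21994941; term = 0.21994941²·(1 − 0.03500000)·315/70 = 0.21008035.
Suburban: Wₕ = 0.10458595; term = 0.10458595²·(1 − 0.21661409)·15.1/206 = 6.2810483 × 10^-4.
Sum = 0.87122502.
SE = √(0.87122502) = 0.9334.

0.9334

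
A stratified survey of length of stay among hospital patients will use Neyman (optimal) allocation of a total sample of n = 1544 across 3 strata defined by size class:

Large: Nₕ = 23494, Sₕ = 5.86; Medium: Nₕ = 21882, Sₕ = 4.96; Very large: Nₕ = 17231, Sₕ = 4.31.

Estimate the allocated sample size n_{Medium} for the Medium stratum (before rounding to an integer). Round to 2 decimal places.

Neyman allocation: nₕ = n·NₕSₕ / Σⱼ NⱼSⱼ.
Σ NⱼSⱼ = 23494·5.86 + 21882·4.96 + 17231·4.31 = 320475.17.
n_{Medium} = 1544·21882·4.96 / 320475.17 = 522.90.

522.90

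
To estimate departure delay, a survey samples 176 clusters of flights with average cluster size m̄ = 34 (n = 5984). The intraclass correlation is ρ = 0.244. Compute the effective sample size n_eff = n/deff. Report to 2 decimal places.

deff = 1 + (34 − 1)·0.244 = 1 + 8.052 = 9.052.
n_eff = 5984 / 9.052 = 661.07.

661.07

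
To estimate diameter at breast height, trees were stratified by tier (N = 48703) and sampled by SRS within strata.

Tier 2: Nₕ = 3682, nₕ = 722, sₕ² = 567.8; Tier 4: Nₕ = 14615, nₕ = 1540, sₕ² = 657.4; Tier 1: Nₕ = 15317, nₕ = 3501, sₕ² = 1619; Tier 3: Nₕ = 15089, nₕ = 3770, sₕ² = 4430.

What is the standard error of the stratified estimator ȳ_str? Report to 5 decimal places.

0.39736

Var(ȳ_str) = Σₕ Wₕ²(1 − fₕ)sₕ²/nₕ with Wₕ = Nₕ/N, N = 48703.
Tier 2: Wₕ = 0.07560109; term = 0.07560109²·(1 − 0.19608908)·567.8/722 = 0.0036134517.
Tier 4: Wₕ = 0.30008418; term = 0.30008418²·(1 − 0.10537119)·657.4/1540 = 0.034390467.
Tier 1: Wₕ = 0.31449808; term = 0.31449808²·(1 − 0.22856956)·1619/3501 = 0.035284787.
Tier 3: Wₕ = 0.30981664; term = 0.30981664²·(1 − 0.24985088)·4430/3770 = 0.084609566.
Sum = 0.15789827.
SE = √(0.15789827) = 0.39736.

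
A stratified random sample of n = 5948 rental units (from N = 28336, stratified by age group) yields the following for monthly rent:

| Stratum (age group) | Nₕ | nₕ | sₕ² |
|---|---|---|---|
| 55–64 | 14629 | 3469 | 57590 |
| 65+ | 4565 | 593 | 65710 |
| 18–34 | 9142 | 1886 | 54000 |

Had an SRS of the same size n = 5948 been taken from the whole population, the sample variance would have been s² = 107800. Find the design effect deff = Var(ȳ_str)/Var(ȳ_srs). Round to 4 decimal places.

Var(ȳ_str) = Σ Wₕ²(1−fₕ)sₕ²/nₕ with Wₕ = Nₕ/28336:
  55–64: (14629/28336)²·(1−3469/14629)·57590/3469 = 3.3755498
  65+: (4565/28336)²·(1−593/4565)·65710/593 = 2.5023595
  18–34: (9142/28336)²·(1−1886/9142)·54000/1886 = 2.3654484
  → Var(ȳ_str) = 8.2433577.
Var(ȳ_srs) = (1 − 5948/28336)·107800/5948 = 14.319391.
deff = 8.2433577 / 14.319391 = 0.5757.

0.5757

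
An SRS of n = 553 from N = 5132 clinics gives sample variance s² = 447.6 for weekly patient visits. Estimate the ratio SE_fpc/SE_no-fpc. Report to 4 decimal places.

f = n/N = 553/5132 = 0.10775526.
SE_no-fpc = √(s²/n) = 0.89966841; SE_fpc = √((1−f)s²/n) = 0.84981515.
Ratio = √(1−f) = 0.94458707.

0.9446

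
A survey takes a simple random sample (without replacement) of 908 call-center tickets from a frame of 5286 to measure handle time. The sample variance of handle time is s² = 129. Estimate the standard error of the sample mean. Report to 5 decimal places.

Under SRS without replacement, Var(ȳ) = (1 − f)·s²/n with f = n/N = 908/5286 = 0.17177450.
Var(ȳ) = (1 − 0.17177450)·129/908 = 0.82822550·0.14207048 = 0.1176664.
SE(ȳ) = √(0.1176664) = 0.34303.

0.34303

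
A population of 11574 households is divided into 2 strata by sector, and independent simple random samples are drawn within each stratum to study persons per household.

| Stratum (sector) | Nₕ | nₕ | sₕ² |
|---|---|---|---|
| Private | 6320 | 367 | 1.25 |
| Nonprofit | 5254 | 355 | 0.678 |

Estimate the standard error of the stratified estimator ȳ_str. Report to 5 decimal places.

Var(ȳ_str) = Σₕ Wₕ²(1 − fₕ)sₕ²/nₕ with Wₕ = Nₕ/N, N = 11574.
Private: Wₕ = 0.54605149; term = 0.54605149²·(1 − 0.05806962)·1.25/367 = 9.5659907 × 10^-4.
Nonprofit: Wₕ = 0.45394851; term = 0.45394851²·(1 − 0.06756757)·0.678/355 = 3.6697112 × 10^-4.
Sum = 0.0013235702.
SE = √(0.0013235702) = 0.03638.

0.03638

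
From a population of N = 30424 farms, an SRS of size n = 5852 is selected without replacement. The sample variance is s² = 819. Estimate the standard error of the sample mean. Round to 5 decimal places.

0.33620

Under SRS without replacement, Var(ȳ) = (1 − f)·s²/n with f = n/N = 5852/30424 = 0.19234815.
Var(ȳ) = (1 − 0.19234815)·819/5852 = 0.80765185·0.13995215 = 0.11303262.
SE(ȳ) = √(0.11303262) = 0.33620.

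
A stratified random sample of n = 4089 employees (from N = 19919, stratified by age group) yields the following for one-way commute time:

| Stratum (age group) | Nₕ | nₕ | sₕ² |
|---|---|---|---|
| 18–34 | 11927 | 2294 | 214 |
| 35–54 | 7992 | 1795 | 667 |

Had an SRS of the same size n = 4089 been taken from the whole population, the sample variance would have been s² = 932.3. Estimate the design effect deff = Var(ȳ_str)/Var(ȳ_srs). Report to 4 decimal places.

Var(ȳ_str) = Σ Wₕ²(1−fₕ)sₕ²/nₕ with Wₕ = Nₕ/19919:
  18–34: (11927/19919)²·(1−2294/11927)·214/2294 = 0.027013327
  35–54: (7992/19919)²·(1−1795/7992)·667/1795 = 0.046383476
  → Var(ȳ_str) = 0.073396803.
Var(ȳ_srs) = (1 − 4089/19919)·932.3/4089 = 0.1811974.
deff = 0.073396803 / 0.1811974 = 0.4051.

0.4051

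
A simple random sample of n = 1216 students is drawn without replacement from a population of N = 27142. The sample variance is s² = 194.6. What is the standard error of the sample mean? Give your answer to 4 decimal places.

0.3910

Under SRS without replacement, Var(ȳ) = (1 − f)·s²/n with f = n/N = 1216/27142 = 0.04480141.
Var(ȳ) = (1 − 0.04480141)·194.6/1216 = 0.95519859·0.16003289 = 0.15286319.
SE(ȳ) = √(0.15286319) = 0.3910.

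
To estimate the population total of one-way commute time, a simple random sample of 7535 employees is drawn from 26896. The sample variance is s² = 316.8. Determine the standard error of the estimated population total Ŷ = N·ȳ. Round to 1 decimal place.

4679.1

Var(Ŷ) = N²·Var(ȳ) = N²·(1 − n/N)·s²/n.
f = 7535/26896 = 0.28015318; Var(ȳ) = 0.71984682·316.8/7535 = 0.030265092.
Var(Ŷ) = 26896² · 0.030265092 = 2.1893611 × 10^7.
SE(Ŷ) = √(2.1893611 × 10^7) = 4679.1.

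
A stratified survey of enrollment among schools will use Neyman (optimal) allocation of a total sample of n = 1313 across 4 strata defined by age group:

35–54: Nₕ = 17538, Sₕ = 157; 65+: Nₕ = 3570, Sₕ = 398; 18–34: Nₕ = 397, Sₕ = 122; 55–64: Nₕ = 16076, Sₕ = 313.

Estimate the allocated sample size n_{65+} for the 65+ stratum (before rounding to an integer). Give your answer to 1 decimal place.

201.6

Neyman allocation: nₕ = n·NₕSₕ / Σⱼ NⱼSⱼ.
Σ NⱼSⱼ = 17538·157 + 3570·398 + 397·122 + 16076·313 = 9.254548 × 10^6.
n_{65+} = 1313·3570·398 / (9.254548 × 10^6) = 201.6.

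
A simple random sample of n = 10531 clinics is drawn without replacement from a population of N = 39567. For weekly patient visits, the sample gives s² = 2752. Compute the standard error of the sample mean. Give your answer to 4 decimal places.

0.4379

Under SRS without replacement, Var(ȳ) = (1 − f)·s²/n with f = n/N = 10531/39567 = 0.26615614.
Var(ȳ) = (1 − 0.26615614)·2752/10531 = 0.73384386·0.26132371 = 0.1917708.
SE(ȳ) = √(0.1917708) = 0.4379.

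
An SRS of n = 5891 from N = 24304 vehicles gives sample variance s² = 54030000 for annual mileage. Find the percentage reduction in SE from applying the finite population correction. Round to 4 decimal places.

f = n/N = 5891/24304 = 0.24238808.
SE_no-fpc = √(s²/n) = 95.768563; SE_fpc = √((1−f)s²/n) = 83.357824.
Ratio = √(1−f) = 0.87040905. Reduction = 100·(1 − 0.87040905) = 12.9591%.

12.9591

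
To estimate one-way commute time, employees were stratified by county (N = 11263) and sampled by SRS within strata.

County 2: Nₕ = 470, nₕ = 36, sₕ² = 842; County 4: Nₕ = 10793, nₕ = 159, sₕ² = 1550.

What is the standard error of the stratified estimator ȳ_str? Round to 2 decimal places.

2.98

Var(ȳ_str) = Σₕ Wₕ²(1 − fₕ)sₕ²/nₕ with Wₕ = Nₕ/N, N = 11263.
County 2: Wₕ = 0.04172956; term = 0.04172956²·(1 − 0.07659574)·842/36 = 0.03760876.
County 4: Wₕ = 0.95827044; term = 0.95827044²·(1 − 0.01473177)·1550/159 = 8.819932.
Sum = 8.8575408.
SE = √(8.8575408) = 2.98.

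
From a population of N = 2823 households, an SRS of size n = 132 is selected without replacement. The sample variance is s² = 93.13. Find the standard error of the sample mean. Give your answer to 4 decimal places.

Under SRS without replacement, Var(ȳ) = (1 − f)·s²/n with f = n/N = 132/2823 = 0.04675877.
Var(ȳ) = (1 − 0.04675877)·93.13/132 = 0.95324123·0.7055303 = 0.67254058.
SE(ȳ) = √(0.67254058) = 0.8201.

0.8201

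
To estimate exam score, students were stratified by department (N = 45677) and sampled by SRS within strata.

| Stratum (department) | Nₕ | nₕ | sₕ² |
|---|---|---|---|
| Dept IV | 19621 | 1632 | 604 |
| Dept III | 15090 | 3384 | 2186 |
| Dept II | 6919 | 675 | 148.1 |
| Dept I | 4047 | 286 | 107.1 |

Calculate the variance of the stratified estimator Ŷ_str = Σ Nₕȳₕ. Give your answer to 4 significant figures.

2.599 × 10^8

Var(Ŷ_str) = Σₕ Nₕ²(1 − fₕ)sₕ²/nₕ.
Dept IV: 19621²·(1 − 1632/19621)·604/1632 = 1.3063061 × 10^8.
Dept III: 15090²·(1 − 3384/15090)·2186/3384 = 1.1410839 × 10^8.
Dept II: 6919²·(1 − 675/6919)·148.1/675 = 9.4788906 × 10^6.
Dept I: 4047²·(1 − 286/4047)·107.1/286 = 5.6998047 × 10^6.
Sum = 2.599177 × 10^8.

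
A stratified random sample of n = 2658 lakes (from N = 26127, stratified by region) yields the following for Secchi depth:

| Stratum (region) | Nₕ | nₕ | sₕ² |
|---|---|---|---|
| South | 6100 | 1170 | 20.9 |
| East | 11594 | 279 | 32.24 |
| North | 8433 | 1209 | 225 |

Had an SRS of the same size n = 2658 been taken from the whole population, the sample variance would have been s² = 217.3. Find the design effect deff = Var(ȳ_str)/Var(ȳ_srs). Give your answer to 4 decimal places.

Var(ȳ_str) = Σ Wₕ²(1−fₕ)sₕ²/nₕ with Wₕ = Nₕ/26127:
  South: (6100/26127)²·(1−1170/6100)·20.9/1170 = 7.8696984 × 10^-4
  East: (11594/26127)²·(1−279/11594)·32.24/279 = 0.022207496
  North: (8433/26127)²·(1−1209/8433)·225/1209 = 0.016608751
  → Var(ȳ_str) = 0.039603217.
Var(ȳ_srs) = (1 − 2658/26127)·217.3/2658 = 0.073436131.
deff = 0.039603217 / 0.073436131 = 0.5393.

0.5393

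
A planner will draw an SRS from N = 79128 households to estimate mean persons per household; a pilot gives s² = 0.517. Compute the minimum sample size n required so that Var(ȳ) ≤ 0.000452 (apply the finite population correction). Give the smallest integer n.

Without fpc, n₀ = s²/D = 0.517/0.000452 = 1143.8053.
With fpc, (1 − n/N)·s²/n ≤ D requires n ≥ n₀/(1 + n₀/N) = 1143.8053/(1 + 1143.8053/79128) = 1127.5070.
Rounding up, n = 1128.

1128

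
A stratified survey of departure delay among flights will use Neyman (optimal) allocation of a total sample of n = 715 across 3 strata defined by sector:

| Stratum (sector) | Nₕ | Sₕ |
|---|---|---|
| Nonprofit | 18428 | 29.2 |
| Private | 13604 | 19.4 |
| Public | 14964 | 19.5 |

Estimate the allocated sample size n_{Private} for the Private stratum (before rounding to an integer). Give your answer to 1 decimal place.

Neyman allocation: nₕ = n·NₕSₕ / Σⱼ NⱼSⱼ.
Σ NⱼSⱼ = 18428·29.2 + 13604·19.4 + 14964·19.5 = 1.0938132 × 10^6.
n_{Private} = 715·13604·19.4 / (1.0938132 × 10^6) = 172.5.

172.5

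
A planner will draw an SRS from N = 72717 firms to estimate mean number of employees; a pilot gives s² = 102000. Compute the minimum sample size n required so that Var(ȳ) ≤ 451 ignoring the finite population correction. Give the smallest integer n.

Without fpc, n₀ = s²/D = 102000/451 = 226.1641.
Rounding up, n = 227.

227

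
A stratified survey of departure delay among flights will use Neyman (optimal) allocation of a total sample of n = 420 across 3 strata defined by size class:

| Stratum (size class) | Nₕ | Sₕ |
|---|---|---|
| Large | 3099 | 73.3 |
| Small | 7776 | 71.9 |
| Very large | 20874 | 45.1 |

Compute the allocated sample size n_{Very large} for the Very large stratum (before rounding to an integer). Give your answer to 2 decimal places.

228.86

Neyman allocation: nₕ = n·NₕSₕ / Σⱼ NⱼSⱼ.
Σ NⱼSⱼ = 3099·73.3 + 7776·71.9 + 20874·45.1 = 1.7276685 × 10^6.
n_{Very large} = 420·20874·45.1 / (1.7276685 × 10^6) = 228.86.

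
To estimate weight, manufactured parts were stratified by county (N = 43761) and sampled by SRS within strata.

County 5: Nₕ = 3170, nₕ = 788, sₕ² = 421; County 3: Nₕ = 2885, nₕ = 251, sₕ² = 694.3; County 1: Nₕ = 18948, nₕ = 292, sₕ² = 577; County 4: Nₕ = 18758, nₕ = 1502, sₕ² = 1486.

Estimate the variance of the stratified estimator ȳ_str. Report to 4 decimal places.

0.5451

Var(ȳ_str) = Σₕ Wₕ²(1 − fₕ)sₕ²/nₕ with Wₕ = Nₕ/N, N = 43761.
County 5: Wₕ = 0.07243893; term = 0.07243893²·(1 − 0.24858044)·421/788 = 0.0021066017.
County 3: Wₕ = 0.06592628; term = 0.06592628²·(1 − 0.08700173)·694.3/251 = 0.010976416.
County 1: Wₕ = 0.43298828; term = 0.43298828²·(1 − 0.01541060)·577/292 = 0.36475428.
County 4: Wₕ = 0.42864651; term = 0.42864651²·(1 − 0.08007250)·1486/1502 = 0.16722495.
Sum = 0.54506225.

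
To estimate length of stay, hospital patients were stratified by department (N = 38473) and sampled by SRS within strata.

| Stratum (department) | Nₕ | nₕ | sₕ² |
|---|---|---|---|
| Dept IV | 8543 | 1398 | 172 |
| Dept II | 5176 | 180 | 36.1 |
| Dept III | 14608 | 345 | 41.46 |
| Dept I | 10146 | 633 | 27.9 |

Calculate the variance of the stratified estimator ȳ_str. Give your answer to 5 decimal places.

Var(ȳ_str) = Σₕ Wₕ²(1 − fₕ)sₕ²/nₕ with Wₕ = Nₕ/N, N = 38473.
Dept IV: Wₕ = 0.22205183; term = 0.22205183²·(1 − 0.16364275)·172/1398 = 0.0050736653.
Dept II: Wₕ = 0.13453591; term = 0.13453591²·(1 − 0.03477589)·36.1/180 = 0.0035037998.
Dept III: Wₕ = 0.37969485; term = 0.37969485²·(1 − 0.02361720)·41.46/345 = 0.01691608.
Dept I: Wₕ = 0.26371741; term = 0.26371741²·(1 − 0.06238912)·27.9/633 = 0.0028740925.
Sum = 0.028367638.

0.02837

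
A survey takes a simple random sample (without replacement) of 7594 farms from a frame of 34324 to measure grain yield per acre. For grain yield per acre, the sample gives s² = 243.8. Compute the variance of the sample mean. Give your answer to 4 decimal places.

Under SRS without replacement, Var(ȳ) = (1 − f)·s²/n with f = n/N = 7594/34324 = 0.22124461.
Var(ȳ) = (1 − 0.22124461)·243.8/7594 = 0.77875539·0.032104293 = 0.025001391.

0.0250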